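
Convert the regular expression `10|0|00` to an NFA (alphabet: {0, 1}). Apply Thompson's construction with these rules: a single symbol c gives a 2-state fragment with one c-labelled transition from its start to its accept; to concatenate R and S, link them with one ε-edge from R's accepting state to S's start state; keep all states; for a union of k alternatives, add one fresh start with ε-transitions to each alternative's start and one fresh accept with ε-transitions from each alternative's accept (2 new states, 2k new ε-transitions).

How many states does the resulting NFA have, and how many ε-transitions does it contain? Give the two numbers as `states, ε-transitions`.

12, 8

Per subexpression:
Each of the 5 symbol leaves contributes 2 states and 0 ε-transitions.
  10 — 4 states, 1 ε-transition
  00 — 4 states, 1 ε-transition
  10|0|00 — 12 states, 8 ε-transitions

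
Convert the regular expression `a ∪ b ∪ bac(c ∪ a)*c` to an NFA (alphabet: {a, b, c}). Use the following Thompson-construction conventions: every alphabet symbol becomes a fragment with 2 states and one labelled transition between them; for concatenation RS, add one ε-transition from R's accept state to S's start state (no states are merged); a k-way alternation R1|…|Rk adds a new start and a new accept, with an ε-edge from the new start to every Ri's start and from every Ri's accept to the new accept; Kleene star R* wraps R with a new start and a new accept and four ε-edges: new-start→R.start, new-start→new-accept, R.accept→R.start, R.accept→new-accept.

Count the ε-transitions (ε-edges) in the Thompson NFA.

Bottom-up over the parse tree:
Each of the 8 symbol leaves contributes 0 ε-transitions.
  c ∪ a : 4 ε-transitions
  (c ∪ a)* : 8 ε-transitions
  bac(c ∪ a)*c : 12 ε-transitions
  a ∪ b ∪ bac(c ∪ a)*c : 18 ε-transitions

18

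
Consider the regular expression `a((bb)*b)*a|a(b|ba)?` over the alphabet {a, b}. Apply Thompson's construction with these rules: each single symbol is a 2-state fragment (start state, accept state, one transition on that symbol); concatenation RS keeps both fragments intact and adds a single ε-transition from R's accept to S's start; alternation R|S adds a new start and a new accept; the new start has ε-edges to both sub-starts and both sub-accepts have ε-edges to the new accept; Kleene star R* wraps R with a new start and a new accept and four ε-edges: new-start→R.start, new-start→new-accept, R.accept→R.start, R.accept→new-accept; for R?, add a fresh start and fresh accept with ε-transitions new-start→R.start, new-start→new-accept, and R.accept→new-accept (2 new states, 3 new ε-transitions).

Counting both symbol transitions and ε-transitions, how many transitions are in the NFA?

Per subexpression:
Each of the 9 symbol leaves contributes 1 transition (1 symbol, 0 ε).
  bb = 3 transitions (2 symbol, 1 ε)
  (bb)* = 7 transitions (2 symbol, 5 ε)
  (bb)*b = 9 transitions (3 symbol, 6 ε)
  ((bb)*b)* = 13 transitions (3 symbol, 10 ε)
  a((bb)*b)*a = 17 transitions (5 symbol, 12 ε)
  ba = 3 transitions (2 symbol, 1 ε)
  b|ba = 8 transitions (3 symbol, 5 ε)
  (b|ba)? = 11 transitions (3 symbol, 8 ε)
  a(b|ba)? = 13 transitions (4 symbol, 9 ε)
  a((bb)*b)*a|a(b|ba)? = 34 transitions (9 symbol, 25 ε)

34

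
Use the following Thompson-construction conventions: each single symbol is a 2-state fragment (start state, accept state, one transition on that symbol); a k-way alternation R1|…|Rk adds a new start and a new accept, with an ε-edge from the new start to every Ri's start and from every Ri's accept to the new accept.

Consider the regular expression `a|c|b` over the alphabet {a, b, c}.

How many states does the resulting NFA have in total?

8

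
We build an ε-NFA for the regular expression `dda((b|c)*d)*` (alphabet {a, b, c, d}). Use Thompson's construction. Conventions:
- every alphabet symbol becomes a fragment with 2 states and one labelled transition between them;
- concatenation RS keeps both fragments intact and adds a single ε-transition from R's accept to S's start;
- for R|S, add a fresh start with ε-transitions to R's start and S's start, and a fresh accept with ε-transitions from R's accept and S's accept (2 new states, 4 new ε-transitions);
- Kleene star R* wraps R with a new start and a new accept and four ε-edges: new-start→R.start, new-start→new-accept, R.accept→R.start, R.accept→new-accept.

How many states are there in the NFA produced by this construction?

18

Building bottom-up:
Each of the 6 symbol leaves contributes a 2-state fragment.
  b|c — 6 states
  (b|c)* — 8 states
  (b|c)*d — 10 states
  ((b|c)*d)* — 12 states
  dda((b|c)*d)* — 18 states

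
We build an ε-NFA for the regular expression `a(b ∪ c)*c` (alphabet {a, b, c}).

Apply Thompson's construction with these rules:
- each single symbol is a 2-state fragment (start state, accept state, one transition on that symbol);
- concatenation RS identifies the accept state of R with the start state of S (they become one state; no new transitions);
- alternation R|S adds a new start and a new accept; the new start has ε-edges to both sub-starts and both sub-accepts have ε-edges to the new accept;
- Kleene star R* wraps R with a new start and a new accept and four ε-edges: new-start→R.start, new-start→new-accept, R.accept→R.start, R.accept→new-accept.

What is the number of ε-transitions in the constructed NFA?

Building bottom-up:
Each of the 4 symbol leaves contributes 0 ε-transitions.
  b ∪ c → 4 ε-transitions
  (b ∪ c)* → 8 ε-transitions
  a(b ∪ c)*c → 8 ε-transitions

8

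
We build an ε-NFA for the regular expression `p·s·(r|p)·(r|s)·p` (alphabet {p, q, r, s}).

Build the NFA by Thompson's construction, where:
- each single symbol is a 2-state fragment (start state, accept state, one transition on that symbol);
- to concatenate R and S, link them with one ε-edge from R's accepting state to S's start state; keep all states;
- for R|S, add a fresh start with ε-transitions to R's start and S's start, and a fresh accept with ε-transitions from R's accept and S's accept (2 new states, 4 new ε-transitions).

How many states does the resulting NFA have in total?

18

Recursing over subexpressions:
Each of the 7 symbol leaves contributes a 2-state fragment.
  r|p = 6 states
  r|s = 6 states
  p·s·(r|p)·(r|s)·p = 18 states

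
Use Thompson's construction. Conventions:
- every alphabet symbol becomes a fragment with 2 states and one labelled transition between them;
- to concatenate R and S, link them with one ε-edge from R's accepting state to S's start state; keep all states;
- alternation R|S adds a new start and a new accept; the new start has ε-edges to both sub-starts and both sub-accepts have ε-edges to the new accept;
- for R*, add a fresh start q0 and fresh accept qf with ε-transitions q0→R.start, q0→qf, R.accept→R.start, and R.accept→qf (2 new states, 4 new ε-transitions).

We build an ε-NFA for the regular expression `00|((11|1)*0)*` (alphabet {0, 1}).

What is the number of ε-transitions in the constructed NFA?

19

By structural recursion:
Each of the 6 symbol leaves contributes 0 ε-transitions.
  00 → 1 ε-transition
  11 → 1 ε-transition
  11|1 → 5 ε-transitions
  (11|1)* → 9 ε-transitions
  (11|1)*0 → 10 ε-transitions
  ((11|1)*0)* → 14 ε-transitions
  00|((11|1)*0)* → 19 ε-transitions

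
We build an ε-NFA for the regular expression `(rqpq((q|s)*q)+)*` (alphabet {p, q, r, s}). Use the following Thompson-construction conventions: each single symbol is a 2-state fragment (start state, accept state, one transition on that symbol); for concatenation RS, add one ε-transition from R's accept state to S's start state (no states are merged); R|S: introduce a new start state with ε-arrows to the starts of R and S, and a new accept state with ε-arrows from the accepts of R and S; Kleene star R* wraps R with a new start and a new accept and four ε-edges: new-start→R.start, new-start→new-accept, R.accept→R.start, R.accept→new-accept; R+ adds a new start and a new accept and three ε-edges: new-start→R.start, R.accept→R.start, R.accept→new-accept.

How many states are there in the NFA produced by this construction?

22

Bottom-up over the parse tree:
Each of the 7 symbol leaves contributes a 2-state fragment.
  q|s : 6 states
  (q|s)* : 8 states
  (q|s)*q : 10 states
  ((q|s)*q)+ : 12 states
  rqpq((q|s)*q)+ : 20 states
  (rqpq((q|s)*q)+)* : 22 states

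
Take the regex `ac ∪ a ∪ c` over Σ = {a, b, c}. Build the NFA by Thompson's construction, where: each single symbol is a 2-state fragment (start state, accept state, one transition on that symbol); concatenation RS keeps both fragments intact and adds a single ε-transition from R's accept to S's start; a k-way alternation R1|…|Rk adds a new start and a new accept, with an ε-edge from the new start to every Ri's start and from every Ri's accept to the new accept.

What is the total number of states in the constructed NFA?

Building bottom-up:
Each of the 4 symbol leaves contributes a 2-state fragment.
  ac — 4 states
  ac ∪ a ∪ c — 10 states

10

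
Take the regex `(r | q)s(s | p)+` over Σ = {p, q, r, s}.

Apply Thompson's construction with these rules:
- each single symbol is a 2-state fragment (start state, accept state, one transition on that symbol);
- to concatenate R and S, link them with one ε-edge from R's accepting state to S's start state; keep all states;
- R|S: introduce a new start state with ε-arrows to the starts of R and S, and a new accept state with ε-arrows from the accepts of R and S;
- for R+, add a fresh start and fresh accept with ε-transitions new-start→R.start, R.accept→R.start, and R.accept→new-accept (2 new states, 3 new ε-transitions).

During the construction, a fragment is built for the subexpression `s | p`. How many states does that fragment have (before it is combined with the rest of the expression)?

6

Fragment for `s | p`:
Each of the 2 symbol leaves contributes a 2-state fragment.
  s | p : 6 states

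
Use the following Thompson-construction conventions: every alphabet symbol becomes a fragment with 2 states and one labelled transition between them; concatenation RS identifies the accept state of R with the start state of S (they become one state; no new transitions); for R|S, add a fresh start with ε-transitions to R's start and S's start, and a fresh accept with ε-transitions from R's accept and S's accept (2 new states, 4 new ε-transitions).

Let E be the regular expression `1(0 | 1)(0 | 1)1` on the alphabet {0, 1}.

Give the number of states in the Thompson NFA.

13

Recursing over subexpressions:
Each of the 6 symbol leaves contributes a 2-state fragment.
  0 | 1 = 6 states
  0 | 1 = 6 states
  1(0 | 1)(0 | 1)1 = 13 states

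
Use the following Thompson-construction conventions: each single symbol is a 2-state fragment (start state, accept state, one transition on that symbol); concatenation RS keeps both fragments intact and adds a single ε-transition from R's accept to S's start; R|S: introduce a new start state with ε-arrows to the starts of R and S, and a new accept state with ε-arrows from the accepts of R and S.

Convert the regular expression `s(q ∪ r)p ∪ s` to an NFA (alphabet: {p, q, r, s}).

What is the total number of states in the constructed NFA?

Recursing over subexpressions:
Each of the 5 symbol leaves contributes a 2-state fragment.
  q ∪ r = 6 states
  s(q ∪ r)p = 10 states
  s(q ∪ r)p ∪ s = 14 states

14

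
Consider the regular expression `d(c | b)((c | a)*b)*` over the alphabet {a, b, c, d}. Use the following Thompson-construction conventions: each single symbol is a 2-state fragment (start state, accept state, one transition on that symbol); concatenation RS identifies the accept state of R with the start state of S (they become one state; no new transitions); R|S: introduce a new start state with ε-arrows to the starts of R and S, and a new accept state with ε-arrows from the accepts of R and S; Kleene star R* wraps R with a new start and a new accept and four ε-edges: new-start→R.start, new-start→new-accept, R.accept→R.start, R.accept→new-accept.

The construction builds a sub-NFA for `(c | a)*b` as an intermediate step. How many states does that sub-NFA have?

9

Fragment for `(c | a)*b`:
Each of the 3 symbol leaves contributes a 2-state fragment.
  c | a = 6 states
  (c | a)* = 8 states
  (c | a)*b = 9 states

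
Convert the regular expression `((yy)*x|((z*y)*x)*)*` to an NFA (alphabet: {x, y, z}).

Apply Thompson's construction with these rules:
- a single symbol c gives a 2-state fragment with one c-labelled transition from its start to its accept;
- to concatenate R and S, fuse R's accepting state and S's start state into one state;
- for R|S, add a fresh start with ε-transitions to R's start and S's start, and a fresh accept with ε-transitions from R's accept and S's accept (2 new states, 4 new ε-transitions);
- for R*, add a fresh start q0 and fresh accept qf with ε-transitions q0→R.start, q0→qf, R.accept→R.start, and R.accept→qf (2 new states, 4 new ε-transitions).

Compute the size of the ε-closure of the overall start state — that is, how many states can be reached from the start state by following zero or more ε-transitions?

14

Work bottom-up. For each fragment F, track |ε-closure(F.start)| and whether F's accept lies in that closure (i.e. whether F accepts ε). A single-symbol fragment has closure size 1 and does not accept ε.
  yy — |ε-closure| equals the left operand's closure size = 1 (its accept is not ε-reachable, so the closure stops there)
  (yy)* — the star's fresh start ε-reaches both the body's start and the fresh accept: |ε-closure| = 2 + 1 = 3
  (yy)*x — the left operand accepts ε, so the closure extends into the next operand (the shared merged state is already counted); |ε-closure| = 3 + (1−1) = 3
  z* — new start has ε-edges to the inner start and to the new accept, so |ε-closure| = 2 + 1 = 3
  z*y — |ε-closure| = 3 + (1−1) = 3 (closure spills across the concat boundary because the left factor accepts ε)
  (z*y)* — |ε-closure| = 1 (new start) + 3 (body) + 1 (new accept) = 5
  (z*y)*x — the left operand accepts ε, so the closure extends into the next operand (the shared merged state is already counted); |ε-closure| = 5 + (1−1) = 5
  ((z*y)*x)* — the star's fresh start ε-reaches both the body's start and the fresh accept: |ε-closure| = 2 + 5 = 7
  (yy)*x|((z*y)*x)* — |ε-closure| = 1 (new start) + (3 + 7) + 1 (new accept, since some branch ε-reaches its own accept) = 12
  ((yy)*x|((z*y)*x)*)* — new start has ε-edges to the inner start and to the new accept, so |ε-closure| = 2 + 12 = 14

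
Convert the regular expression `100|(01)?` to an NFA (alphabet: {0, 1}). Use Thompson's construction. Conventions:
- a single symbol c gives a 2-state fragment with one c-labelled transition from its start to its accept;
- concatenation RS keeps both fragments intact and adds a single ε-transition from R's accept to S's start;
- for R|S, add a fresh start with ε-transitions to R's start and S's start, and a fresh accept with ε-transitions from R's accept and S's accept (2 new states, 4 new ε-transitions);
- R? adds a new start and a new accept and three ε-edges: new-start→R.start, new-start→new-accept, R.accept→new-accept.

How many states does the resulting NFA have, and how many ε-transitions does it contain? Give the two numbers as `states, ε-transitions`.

Bottom-up over the parse tree:
Each of the 5 symbol leaves contributes 2 states and 0 ε-transitions.
  100 : 6 states, 2 ε-transitions
  01 : 4 states, 1 ε-transition
  (01)? : 6 states, 4 ε-transitions
  100|(01)? : 14 states, 10 ε-transitions

14, 10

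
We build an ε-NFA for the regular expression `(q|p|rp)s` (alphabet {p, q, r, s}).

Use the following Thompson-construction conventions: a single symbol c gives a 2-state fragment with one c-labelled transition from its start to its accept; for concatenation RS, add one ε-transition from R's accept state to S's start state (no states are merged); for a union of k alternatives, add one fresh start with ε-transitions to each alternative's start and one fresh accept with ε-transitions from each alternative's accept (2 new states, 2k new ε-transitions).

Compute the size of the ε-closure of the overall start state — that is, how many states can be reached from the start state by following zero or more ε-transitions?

Let C(F) = |ε-closure(F.start)| within fragment F, and note whether F accepts ε. Symbol fragments have C = 1 and do not accept ε. Then:
  rp — C equals the left operand's closure size = 1 (its accept is not ε-reachable, so the closure stops there)
  q|p|rp — new start ε-reaches every alternative's start; none of them accept ε, so the new accept is not reached: C = 1 + 1 + 1 + 1 = 4
  (q|p|rp)s — C equals the left operand's closure size = 4 (its accept is not ε-reachable, so the closure stops there)

4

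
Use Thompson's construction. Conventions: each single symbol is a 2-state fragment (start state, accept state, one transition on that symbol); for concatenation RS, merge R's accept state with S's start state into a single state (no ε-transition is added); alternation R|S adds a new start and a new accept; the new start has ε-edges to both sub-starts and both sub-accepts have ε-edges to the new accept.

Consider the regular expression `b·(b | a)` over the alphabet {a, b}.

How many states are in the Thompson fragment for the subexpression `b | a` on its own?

6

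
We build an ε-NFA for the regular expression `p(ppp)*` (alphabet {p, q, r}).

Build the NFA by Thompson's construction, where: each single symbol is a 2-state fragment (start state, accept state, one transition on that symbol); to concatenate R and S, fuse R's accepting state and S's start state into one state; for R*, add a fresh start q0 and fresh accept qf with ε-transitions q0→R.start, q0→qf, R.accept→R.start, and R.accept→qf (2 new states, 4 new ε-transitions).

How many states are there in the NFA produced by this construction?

7

Building bottom-up:
Each of the 4 symbol leaves contributes a 2-state fragment.
  ppp = 4 states
  (ppp)* = 6 states
  p(ppp)* = 7 states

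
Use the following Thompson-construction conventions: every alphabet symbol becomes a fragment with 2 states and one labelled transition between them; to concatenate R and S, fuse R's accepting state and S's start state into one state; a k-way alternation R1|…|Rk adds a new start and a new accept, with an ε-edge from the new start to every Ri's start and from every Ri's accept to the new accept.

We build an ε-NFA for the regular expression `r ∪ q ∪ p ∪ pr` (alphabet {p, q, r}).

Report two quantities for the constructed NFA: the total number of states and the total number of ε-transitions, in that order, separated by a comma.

Recursing over subexpressions:
Each of the 5 symbol leaves contributes 2 states and 0 ε-transitions.
  pr → 3 states, 0 ε-transitions
  r ∪ q ∪ p ∪ pr → 11 states, 8 ε-transitions

11, 8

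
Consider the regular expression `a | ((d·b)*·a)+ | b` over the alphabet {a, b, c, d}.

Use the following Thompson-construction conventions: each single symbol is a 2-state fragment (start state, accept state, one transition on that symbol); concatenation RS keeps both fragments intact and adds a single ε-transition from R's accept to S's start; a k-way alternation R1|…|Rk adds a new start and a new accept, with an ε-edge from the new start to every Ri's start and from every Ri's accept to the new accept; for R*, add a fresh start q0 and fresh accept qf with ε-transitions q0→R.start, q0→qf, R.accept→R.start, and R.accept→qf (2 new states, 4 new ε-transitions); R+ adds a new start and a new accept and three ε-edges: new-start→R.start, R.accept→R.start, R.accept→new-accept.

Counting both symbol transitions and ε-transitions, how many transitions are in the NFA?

20

Bottom-up over the parse tree:
Each of the 5 symbol leaves contributes 1 transition (1 symbol, 0 ε).
  d·b = 3 transitions (2 symbol, 1 ε)
  (d·b)* = 7 transitions (2 symbol, 5 ε)
  (d·b)*·a = 9 transitions (3 symbol, 6 ε)
  ((d·b)*·a)+ = 12 transitions (3 symbol, 9 ε)
  a | ((d·b)*·a)+ | b = 20 transitions (5 symbol, 15 ε)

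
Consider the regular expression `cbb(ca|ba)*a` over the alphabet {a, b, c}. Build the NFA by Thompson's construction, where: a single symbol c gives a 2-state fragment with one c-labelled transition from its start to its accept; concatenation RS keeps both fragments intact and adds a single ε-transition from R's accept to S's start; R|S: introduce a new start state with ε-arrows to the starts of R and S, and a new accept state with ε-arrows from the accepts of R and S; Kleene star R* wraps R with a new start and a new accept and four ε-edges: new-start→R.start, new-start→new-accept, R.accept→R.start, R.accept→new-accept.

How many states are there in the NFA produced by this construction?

20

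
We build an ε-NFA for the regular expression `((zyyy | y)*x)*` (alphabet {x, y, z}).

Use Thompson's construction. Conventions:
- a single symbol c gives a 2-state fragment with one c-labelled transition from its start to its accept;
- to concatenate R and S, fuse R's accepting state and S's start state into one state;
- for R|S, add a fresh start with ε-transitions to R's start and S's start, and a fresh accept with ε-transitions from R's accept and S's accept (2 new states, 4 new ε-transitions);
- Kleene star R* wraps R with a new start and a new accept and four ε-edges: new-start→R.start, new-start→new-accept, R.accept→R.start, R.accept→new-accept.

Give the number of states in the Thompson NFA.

By structural recursion:
Each of the 6 symbol leaves contributes a 2-state fragment.
  zyyy → 5 states
  zyyy | y → 9 states
  (zyyy | y)* → 11 states
  (zyyy | y)*x → 12 states
  ((zyyy | y)*x)* → 14 states

14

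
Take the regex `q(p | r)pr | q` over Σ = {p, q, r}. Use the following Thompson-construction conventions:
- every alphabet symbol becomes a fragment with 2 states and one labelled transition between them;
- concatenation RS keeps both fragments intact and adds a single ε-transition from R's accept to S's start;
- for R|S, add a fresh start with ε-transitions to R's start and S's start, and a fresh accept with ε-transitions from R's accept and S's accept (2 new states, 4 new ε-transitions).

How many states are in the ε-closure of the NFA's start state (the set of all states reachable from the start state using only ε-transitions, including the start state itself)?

Let C(F) = |ε-closure(F.start)| within fragment F, and note whether F accepts ε. Symbol fragments have C = 1 and do not accept ε. Then:
  p | r → new start ε-reaches every alternative's start; none of them accept ε, so the new accept is not reached: C = 1 + 1 + 1 = 3
  q(p | r)pr → same as the first factor's closure: C = 1
  q(p | r)pr | q → C = 1 + 1 + 1 = 3 (the new accept is not ε-reachable since no branch accepts ε)

3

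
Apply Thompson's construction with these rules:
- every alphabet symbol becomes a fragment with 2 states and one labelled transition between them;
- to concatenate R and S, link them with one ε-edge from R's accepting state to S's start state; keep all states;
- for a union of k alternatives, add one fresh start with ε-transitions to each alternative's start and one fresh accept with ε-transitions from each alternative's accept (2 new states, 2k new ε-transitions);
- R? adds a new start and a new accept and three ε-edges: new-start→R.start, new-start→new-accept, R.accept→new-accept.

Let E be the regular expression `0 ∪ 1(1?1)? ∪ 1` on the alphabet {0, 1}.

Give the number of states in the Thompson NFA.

Building bottom-up:
Each of the 5 symbol leaves contributes a 2-state fragment.
  1? = 4 states
  1?1 = 6 states
  (1?1)? = 8 states
  1(1?1)? = 10 states
  0 ∪ 1(1?1)? ∪ 1 = 16 states

16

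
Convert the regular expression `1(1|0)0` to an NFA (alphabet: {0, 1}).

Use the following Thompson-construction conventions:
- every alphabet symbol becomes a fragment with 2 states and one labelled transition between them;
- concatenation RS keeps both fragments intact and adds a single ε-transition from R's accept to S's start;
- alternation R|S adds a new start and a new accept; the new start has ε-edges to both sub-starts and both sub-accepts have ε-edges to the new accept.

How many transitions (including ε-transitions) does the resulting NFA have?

10

By structural recursion:
Each of the 4 symbol leaves contributes 1 transition (1 symbol, 0 ε).
  1|0 → 6 transitions (2 symbol, 4 ε)
  1(1|0)0 → 10 transitions (4 symbol, 6 ε)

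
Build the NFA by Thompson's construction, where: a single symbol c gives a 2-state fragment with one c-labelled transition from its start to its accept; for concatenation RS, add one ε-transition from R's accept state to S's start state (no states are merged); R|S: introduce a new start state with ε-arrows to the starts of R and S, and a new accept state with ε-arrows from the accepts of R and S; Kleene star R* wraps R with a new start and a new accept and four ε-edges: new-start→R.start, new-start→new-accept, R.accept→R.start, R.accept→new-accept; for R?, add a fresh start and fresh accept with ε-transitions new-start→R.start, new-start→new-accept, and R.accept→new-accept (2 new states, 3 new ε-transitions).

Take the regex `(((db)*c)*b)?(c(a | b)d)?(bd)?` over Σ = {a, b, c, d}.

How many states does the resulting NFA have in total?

32

Building bottom-up:
Each of the 10 symbol leaves contributes a 2-state fragment.
  db : 4 states
  (db)* : 6 states
  (db)*c : 8 states
  ((db)*c)* : 10 states
  ((db)*c)*b : 12 states
  (((db)*c)*b)? : 14 states
  a | b : 6 states
  c(a | b)d : 10 states
  (c(a | b)d)? : 12 states
  bd : 4 states
  (bd)? : 6 states
  (((db)*c)*b)?(c(a | b)d)?(bd)? : 32 states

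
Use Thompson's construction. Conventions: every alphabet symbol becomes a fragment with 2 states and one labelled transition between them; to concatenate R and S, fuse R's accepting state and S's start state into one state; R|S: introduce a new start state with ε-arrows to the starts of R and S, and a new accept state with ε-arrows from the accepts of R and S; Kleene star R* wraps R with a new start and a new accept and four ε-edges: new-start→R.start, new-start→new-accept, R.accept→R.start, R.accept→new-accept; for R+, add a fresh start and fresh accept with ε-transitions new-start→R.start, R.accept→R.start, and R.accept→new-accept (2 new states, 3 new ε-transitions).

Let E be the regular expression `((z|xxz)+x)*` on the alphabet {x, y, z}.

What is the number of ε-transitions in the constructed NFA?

11

Per subexpression:
Each of the 5 symbol leaves contributes 0 ε-transitions.
  xxz → 0 ε-transitions
  z|xxz → 4 ε-transitions
  (z|xxz)+ → 7 ε-transitions
  (z|xxz)+x → 7 ε-transitions
  ((z|xxz)+x)* → 11 ε-transitions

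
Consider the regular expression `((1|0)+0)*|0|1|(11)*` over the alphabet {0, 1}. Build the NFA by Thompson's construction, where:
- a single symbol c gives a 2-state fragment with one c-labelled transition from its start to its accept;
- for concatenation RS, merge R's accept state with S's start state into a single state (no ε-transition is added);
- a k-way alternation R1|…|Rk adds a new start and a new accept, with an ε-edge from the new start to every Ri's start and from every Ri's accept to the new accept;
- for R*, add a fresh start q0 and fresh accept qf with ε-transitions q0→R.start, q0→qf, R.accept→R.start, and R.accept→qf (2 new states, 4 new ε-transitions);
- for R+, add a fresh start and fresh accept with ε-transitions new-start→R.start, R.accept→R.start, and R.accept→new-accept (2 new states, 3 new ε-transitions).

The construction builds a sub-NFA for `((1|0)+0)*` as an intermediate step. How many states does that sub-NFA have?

11

Fragment for `((1|0)+0)*`:
Each of the 3 symbol leaves contributes a 2-state fragment.
  1|0 — 6 states
  (1|0)+ — 8 states
  (1|0)+0 — 9 states
  ((1|0)+0)* — 11 states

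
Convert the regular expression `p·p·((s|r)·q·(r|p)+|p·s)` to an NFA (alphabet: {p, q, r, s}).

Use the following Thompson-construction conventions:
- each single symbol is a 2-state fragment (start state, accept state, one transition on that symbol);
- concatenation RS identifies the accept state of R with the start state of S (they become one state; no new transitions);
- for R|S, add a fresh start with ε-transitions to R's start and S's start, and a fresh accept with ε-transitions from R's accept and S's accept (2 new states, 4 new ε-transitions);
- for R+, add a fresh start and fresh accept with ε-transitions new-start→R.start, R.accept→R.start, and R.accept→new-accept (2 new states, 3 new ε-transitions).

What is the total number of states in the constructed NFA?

By structural recursion:
Each of the 9 symbol leaves contributes a 2-state fragment.
  s|r — 6 states
  r|p — 6 states
  (r|p)+ — 8 states
  (s|r)·q·(r|p)+ — 14 states
  p·s — 3 states
  (s|r)·q·(r|p)+|p·s — 19 states
  p·p·((s|r)·q·(r|p)+|p·s) — 21 states

21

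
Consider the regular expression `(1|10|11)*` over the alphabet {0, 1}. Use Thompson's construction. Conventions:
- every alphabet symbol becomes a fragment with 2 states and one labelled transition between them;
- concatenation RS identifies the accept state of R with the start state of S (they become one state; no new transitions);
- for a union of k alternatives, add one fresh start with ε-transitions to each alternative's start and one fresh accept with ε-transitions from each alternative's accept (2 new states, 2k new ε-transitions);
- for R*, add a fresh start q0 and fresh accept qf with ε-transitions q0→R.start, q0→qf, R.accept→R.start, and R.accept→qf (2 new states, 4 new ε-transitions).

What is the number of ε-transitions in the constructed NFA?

Building bottom-up:
Each of the 5 symbol leaves contributes 0 ε-transitions.
  10 — 0 ε-transitions
  11 — 0 ε-transitions
  1|10|11 — 6 ε-transitions
  (1|10|11)* — 10 ε-transitions

10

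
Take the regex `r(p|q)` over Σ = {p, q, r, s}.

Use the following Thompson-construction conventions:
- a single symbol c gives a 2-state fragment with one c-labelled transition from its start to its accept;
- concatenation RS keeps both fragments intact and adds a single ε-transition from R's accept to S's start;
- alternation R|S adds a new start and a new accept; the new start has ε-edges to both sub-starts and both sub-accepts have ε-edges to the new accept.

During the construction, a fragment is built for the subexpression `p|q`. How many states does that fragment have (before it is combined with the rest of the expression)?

6

Fragment for `p|q`:
Each of the 2 symbol leaves contributes a 2-state fragment.
  p|q → 6 states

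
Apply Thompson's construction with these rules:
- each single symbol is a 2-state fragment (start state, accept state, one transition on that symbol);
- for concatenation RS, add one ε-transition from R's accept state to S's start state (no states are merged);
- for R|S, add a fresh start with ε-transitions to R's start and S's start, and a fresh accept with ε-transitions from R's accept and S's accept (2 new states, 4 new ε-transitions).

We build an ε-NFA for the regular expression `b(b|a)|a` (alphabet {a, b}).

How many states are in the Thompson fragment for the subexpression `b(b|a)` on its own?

8

Fragment for `b(b|a)`:
Each of the 3 symbol leaves contributes a 2-state fragment.
  b|a = 6 states
  b(b|a) = 8 states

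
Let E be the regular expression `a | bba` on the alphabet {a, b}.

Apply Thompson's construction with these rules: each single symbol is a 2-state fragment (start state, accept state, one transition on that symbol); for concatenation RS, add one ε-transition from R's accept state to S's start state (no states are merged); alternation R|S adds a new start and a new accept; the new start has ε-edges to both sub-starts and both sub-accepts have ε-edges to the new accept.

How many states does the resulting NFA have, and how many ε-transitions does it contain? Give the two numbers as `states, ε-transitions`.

Recursing over subexpressions:
Each of the 4 symbol leaves contributes 2 states and 0 ε-transitions.
  bba = 6 states, 2 ε-transitions
  a | bba = 10 states, 6 ε-transitions

10, 6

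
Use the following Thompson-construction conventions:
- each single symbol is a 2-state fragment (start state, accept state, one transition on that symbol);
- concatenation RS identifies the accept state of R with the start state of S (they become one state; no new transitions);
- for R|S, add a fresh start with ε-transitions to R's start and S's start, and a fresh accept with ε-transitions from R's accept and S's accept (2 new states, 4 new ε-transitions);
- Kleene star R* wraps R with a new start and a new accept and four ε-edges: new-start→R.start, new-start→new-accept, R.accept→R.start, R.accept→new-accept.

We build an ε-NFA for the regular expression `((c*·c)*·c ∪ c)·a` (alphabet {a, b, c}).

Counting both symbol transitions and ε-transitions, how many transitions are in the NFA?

17

Per subexpression:
Each of the 5 symbol leaves contributes 1 transition (1 symbol, 0 ε).
  c* → 5 transitions (1 symbol, 4 ε)
  c*·c → 6 transitions (2 symbol, 4 ε)
  (c*·c)* → 10 transitions (2 symbol, 8 ε)
  (c*·c)*·c → 11 transitions (3 symbol, 8 ε)
  (c*·c)*·c ∪ c → 16 transitions (4 symbol, 12 ε)
  ((c*·c)*·c ∪ c)·a → 17 transitions (5 symbol, 12 ε)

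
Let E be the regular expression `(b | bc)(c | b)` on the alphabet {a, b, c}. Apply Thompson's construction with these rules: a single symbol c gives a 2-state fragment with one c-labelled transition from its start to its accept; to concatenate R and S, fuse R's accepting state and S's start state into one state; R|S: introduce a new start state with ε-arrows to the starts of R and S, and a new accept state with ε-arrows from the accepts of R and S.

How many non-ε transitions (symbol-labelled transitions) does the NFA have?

By structural recursion:
Each of the 5 symbol leaves contributes exactly 1 symbol transition.
  bc : 2 symbol transitions
  b | bc : 3 symbol transitions
  c | b : 2 symbol transitions
  (b | bc)(c | b) : 5 symbol transitions

5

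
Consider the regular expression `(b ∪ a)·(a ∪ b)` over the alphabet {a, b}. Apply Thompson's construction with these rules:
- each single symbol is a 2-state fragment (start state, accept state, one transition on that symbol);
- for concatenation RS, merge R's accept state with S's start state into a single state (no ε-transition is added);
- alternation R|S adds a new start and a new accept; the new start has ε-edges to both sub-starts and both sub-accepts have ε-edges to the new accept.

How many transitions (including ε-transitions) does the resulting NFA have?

12

Per subexpression:
Each of the 4 symbol leaves contributes 1 transition (1 symbol, 0 ε).
  b ∪ a = 6 transitions (2 symbol, 4 ε)
  a ∪ b = 6 transitions (2 symbol, 4 ε)
  (b ∪ a)·(a ∪ b) = 12 transitions (4 symbol, 8 ε)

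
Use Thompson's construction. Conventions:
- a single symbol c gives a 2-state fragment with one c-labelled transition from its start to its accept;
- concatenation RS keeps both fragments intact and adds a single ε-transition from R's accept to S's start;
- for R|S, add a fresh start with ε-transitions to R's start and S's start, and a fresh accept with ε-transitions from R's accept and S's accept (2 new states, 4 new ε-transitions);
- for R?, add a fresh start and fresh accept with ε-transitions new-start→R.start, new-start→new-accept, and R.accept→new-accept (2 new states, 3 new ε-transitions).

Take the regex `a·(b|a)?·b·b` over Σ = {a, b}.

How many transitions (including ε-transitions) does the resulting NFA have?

Recursing over subexpressions:
Each of the 5 symbol leaves contributes 1 transition (1 symbol, 0 ε).
  b|a : 6 transitions (2 symbol, 4 ε)
  (b|a)? : 9 transitions (2 symbol, 7 ε)
  a·(b|a)?·b·b : 15 transitions (5 symbol, 10 ε)

15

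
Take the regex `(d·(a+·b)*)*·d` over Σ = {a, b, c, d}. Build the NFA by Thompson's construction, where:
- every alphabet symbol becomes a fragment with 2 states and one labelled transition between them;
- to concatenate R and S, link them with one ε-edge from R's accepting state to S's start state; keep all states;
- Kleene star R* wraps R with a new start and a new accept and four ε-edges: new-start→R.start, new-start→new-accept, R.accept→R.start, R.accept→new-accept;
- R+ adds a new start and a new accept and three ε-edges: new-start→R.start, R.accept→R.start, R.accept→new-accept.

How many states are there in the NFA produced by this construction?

Per subexpression:
Each of the 4 symbol leaves contributes a 2-state fragment.
  a+ : 4 states
  a+·b : 6 states
  (a+·b)* : 8 states
  d·(a+·b)* : 10 states
  (d·(a+·b)*)* : 12 states
  (d·(a+·b)*)*·d : 14 states

14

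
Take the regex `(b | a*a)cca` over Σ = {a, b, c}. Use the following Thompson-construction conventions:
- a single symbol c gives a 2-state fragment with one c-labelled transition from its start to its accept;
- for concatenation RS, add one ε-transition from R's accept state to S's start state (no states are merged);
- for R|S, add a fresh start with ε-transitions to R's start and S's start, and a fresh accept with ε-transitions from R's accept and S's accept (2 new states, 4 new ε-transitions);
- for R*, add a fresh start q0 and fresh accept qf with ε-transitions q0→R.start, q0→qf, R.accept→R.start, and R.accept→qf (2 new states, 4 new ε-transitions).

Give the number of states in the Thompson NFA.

16

Bottom-up over the parse tree:
Each of the 6 symbol leaves contributes a 2-state fragment.
  a* = 4 states
  a*a = 6 states
  b | a*a = 10 states
  (b | a*a)cca = 16 states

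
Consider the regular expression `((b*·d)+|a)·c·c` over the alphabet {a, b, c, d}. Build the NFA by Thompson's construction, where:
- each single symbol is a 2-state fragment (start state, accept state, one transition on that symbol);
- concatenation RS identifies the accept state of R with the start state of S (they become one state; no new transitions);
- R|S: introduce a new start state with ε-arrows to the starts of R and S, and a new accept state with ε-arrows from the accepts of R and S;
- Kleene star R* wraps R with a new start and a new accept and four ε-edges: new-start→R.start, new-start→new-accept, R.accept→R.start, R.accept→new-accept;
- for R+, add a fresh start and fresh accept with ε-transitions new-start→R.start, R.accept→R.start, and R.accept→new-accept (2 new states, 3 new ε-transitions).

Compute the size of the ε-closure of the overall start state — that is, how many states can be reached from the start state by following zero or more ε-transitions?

6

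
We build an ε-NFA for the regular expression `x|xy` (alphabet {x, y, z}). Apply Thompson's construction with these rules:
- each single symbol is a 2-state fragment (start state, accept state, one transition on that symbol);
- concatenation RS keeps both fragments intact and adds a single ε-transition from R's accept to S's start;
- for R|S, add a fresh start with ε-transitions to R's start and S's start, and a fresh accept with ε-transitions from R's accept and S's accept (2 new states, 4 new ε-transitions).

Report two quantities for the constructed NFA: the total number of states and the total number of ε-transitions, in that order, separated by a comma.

By structural recursion:
Each of the 3 symbol leaves contributes 2 states and 0 ε-transitions.
  xy = 4 states, 1 ε-transition
  x|xy = 8 states, 5 ε-transitions

8, 5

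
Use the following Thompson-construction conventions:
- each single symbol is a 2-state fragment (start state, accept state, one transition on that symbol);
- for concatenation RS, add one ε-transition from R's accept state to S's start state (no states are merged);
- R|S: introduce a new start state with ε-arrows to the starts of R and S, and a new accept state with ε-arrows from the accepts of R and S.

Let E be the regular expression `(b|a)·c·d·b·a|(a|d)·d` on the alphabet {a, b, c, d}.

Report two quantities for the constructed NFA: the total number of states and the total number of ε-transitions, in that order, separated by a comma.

24, 17

Building bottom-up:
Each of the 9 symbol leaves contributes 2 states and 0 ε-transitions.
  b|a : 6 states, 4 ε-transitions
  (b|a)·c·d·b·a : 14 states, 8 ε-transitions
  a|d : 6 states, 4 ε-transitions
  (a|d)·d : 8 states, 5 ε-transitions
  (b|a)·c·d·b·a|(a|d)·d : 24 states, 17 ε-transitions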